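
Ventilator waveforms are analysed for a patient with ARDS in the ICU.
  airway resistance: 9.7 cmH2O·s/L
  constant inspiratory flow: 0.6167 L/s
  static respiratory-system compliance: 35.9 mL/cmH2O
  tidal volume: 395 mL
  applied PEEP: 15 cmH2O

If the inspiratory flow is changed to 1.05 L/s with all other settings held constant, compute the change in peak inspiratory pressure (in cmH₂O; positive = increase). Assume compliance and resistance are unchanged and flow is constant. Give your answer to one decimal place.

PIP = Vt/C + R·V̇ + PEEP (constant-flow equation of motion).
Only the resistive term changes: ΔPIP = R × ΔV̇ = 9.7 × (1.05 − 0.6167) = 9.7 × 0.4333 = 4.203 cmH2O.

4.2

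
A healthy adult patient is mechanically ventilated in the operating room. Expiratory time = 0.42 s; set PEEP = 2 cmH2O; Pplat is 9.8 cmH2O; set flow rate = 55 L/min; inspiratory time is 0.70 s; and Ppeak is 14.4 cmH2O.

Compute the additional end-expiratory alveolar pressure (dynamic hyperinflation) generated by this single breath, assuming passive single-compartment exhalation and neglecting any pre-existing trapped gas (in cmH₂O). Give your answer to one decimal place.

Flow: 55 L/min ÷ 60 = 0.9167 L/s.
Vt = flow × Ti = 0.9167 L/s × 0.70 s × 1000 mL/L = 641.69 mL.
R = (PIP − Pplat)/V̇ = (14.4 − 9.8) / 0.9167 = 4.6/0.9167 = 5.018 cmH2O·s/L.
C = Vt/(Pplat − PEEP) = 641.69 / (9.8 − 2) = 641.69/7.8 = 82.268 mL/cmH2O.
τ = R × C = 5.018 × 0.08227 L/cmH2O = 0.4128 s.
Fraction remaining = e^(−Te/τ) = e^(−0.42/0.4128) = 0.3615; trapped volume = 641.69 × 0.3615 = 231.97 mL.
Additional alveolar pressure from trapping ≈ V_trapped / C = 231.97 / 82.268 = 2.82 cmH2O.

2.8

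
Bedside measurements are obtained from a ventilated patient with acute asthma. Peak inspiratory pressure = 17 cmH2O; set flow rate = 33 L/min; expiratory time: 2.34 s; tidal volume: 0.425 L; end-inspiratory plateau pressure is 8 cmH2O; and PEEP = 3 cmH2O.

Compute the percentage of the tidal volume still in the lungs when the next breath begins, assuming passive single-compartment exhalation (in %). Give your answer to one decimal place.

18.6

Flow: 33 L/min ÷ 60 = 0.55 L/s.
R = (PIP − Pplat)/V̇ = (17 − 8) / 0.55 = 9.0/0.55 = 16.364 cmH2O·s/L.
C = Vt/(Pplat − PEEP) = 425.0 / (8 − 3) = 425.0/5.0 = 85.0 mL/cmH2O.
τ = R × C = 16.364 × 0.085 L/cmH2O = 1.391 s.
Fraction remaining at end-expiration = e^(−Te/τ) = e^(−2.34/1.391) = 0.186 → 18.6%.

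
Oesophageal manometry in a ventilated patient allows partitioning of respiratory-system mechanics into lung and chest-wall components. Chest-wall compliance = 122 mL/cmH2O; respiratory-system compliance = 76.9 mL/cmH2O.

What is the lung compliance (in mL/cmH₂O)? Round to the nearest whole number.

1/CL = 1/Crs − 1/Ccw.
1/CL = 1/76.9 − 1/122 = 0.004807.
CL = 208.03 mL/cmH2O.

208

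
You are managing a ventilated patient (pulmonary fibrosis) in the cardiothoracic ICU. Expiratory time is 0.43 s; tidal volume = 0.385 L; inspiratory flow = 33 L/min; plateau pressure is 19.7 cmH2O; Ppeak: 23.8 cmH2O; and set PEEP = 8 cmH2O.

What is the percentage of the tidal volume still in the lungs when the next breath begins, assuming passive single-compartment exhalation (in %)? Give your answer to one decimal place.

Flow: 33 L/min ÷ 60 = 0.55 L/s.
R = (PIP − Pplat)/V̇ = (23.8 − 19.7) / 0.55 = 4.1/0.55 = 7.455 cmH2O·s/L.
C = Vt/(Pplat − PEEP) = 385.0 / (19.7 − 8) = 385.0/11.7 = 32.906 mL/cmH2O.
τ = R × C = 7.455 × 0.03291 L/cmH2O = 0.2453 s.
Fraction remaining at end-expiration = e^(−Te/τ) = e^(−0.43/0.2453) = 0.1733 → 17.33%.

17.3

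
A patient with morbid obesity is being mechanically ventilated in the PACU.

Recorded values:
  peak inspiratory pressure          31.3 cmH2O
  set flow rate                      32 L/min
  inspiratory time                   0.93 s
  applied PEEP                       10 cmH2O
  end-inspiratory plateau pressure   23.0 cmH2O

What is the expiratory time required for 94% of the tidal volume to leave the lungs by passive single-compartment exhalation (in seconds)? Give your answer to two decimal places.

Flow: 32 L/min ÷ 60 = 0.5333 L/s.
Vt = flow × Ti = 0.5333 L/s × 0.93 s × 1000 mL/L = 495.97 mL.
R = (PIP − Pplat)/V̇ = (31.3 − 23.0) / 0.5333 = 8.3/0.5333 = 15.563 cmH2O·s/L.
C = Vt/(Pplat − PEEP) = 495.97 / (23.0 − 10) = 495.97/13.0 = 38.152 mL/cmH2O.
τ = R × C = 15.563 × 0.03815 L/cmH2O = 0.5937 s.
t = −τ·ln(1 − 0.94) = −0.5937·ln(0.06) = 1.67 s.

1.67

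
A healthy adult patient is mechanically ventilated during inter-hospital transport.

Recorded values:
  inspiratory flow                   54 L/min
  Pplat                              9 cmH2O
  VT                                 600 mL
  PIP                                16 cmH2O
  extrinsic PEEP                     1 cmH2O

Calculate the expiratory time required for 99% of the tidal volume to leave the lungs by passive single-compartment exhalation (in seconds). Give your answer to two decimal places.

Flow: 54 L/min ÷ 60 = 0.9 L/s.
R = (PIP − Pplat)/V̇ = (16 − 9) / 0.9 = 7.0/0.9 = 7.778 cmH2O·s/L.
C = Vt/(Pplat − PEEP) = 600.0 / (9 − 1) = 600.0/8.0 = 75.0 mL/cmH2O.
τ = R × C = 7.778 × 0.075 L/cmH2O = 0.5834 s.
t = −τ·ln(1 − 0.99) = −0.5834·ln(0.01) = 2.687 s.

2.69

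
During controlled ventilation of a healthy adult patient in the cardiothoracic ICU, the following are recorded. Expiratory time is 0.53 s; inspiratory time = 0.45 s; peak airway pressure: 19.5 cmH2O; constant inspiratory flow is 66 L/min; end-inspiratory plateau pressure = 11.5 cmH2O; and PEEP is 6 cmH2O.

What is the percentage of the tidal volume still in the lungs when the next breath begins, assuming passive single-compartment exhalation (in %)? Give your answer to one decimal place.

Flow: 66 L/min ÷ 60 = 1.1 L/s.
Vt = flow × Ti = 1.1 L/s × 0.45 s × 1000 mL/L = 495.0 mL.
R = (PIP − Pplat)/V̇ = (19.5 − 11.5) / 1.1 = 8.0/1.1 = 7.273 cmH2O·s/L.
C = Vt/(Pplat − PEEP) = 495.0 / (11.5 − 6) = 495.0/5.5 = 90.0 mL/cmH2O.
τ = R × C = 7.273 × 0.09 L/cmH2O = 0.6546 s.
Fraction remaining at end-expiration = e^(−Te/τ) = e^(−0.53/0.6546) = 0.445 → 44.5%.

44.5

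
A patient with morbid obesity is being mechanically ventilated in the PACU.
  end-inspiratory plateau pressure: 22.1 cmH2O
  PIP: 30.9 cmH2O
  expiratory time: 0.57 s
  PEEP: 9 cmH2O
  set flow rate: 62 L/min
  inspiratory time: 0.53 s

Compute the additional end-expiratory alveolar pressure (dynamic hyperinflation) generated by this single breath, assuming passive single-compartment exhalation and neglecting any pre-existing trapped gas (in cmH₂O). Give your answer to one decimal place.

2.6

Flow: 62 L/min ÷ 60 = 1.0333 L/s.
Vt = flow × Ti = 1.0333 L/s × 0.53 s × 1000 mL/L = 547.65 mL.
R = (PIP − Pplat)/V̇ = (30.9 − 22.1) / 1.0333 = 8.8/1.0333 = 8.516 cmH2O·s/L.
C = Vt/(Pplat − PEEP) = 547.65 / (22.1 − 9) = 547.65/13.1 = 41.805 mL/cmH2O.
τ = R × C = 8.516 × 0.04181 L/cmH2O = 0.3561 s.
Fraction remaining = e^(−Te/τ) = e^(−0.57/0.3561) = 0.2018; trapped volume = 547.65 × 0.2018 = 110.52 mL.
Additional alveolar pressure from trapping ≈ V_trapped / C = 110.52 / 41.805 = 2.644 cmH2O.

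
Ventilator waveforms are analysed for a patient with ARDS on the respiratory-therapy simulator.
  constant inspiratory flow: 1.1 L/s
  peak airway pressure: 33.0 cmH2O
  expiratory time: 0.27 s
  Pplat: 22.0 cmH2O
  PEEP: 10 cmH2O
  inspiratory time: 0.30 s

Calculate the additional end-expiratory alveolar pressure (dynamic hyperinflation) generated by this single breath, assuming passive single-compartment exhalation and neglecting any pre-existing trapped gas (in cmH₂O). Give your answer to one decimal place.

Vt = flow × Ti = 1.1 L/s × 0.30 s × 1000 mL/L = 330.0 mL.
R = (PIP − Pplat)/V̇ = (33.0 − 22.0) / 1.1 = 11.0/1.1 = 10.0 cmH2O·s/L.
C = Vt/(Pplat − PEEP) = 330.0 / (22.0 − 10) = 330.0/12.0 = 27.5 mL/cmH2O.
τ = R × C = 10.0 × 0.0275 L/cmH2O = 0.275 s.
Fraction remaining = e^(−Te/τ) = e^(−0.27/0.275) = 0.3746; trapped volume = 330.0 × 0.3746 = 123.62 mL.
Additional alveolar pressure from trapping ≈ V_trapped / C = 123.62 / 27.5 = 4.495 cmH2O.

4.5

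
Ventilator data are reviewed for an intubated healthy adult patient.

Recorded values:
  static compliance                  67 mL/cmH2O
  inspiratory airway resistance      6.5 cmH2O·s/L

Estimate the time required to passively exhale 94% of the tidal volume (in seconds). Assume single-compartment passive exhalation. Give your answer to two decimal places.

τ = R × C = 6.5 × 67 mL/cmH2O = 6.5 × 0.067 L/cmH2O = 0.4355 s.
Exhaled fraction f = 1 − e^(−t/τ) → t = −τ·ln(1 − f) = −0.4355·ln(0.06) = 1.225 s.

1.23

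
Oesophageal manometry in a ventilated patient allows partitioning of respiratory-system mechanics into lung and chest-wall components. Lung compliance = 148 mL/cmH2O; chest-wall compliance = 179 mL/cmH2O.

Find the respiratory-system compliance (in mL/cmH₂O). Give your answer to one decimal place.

81.0

Lung and chest wall are elastances in series: 1/Crs = 1/CL + 1/Ccw.
1/Crs = 1/148 + 1/179 = 0.01234.
Crs = 81.037 mL/cmH2O.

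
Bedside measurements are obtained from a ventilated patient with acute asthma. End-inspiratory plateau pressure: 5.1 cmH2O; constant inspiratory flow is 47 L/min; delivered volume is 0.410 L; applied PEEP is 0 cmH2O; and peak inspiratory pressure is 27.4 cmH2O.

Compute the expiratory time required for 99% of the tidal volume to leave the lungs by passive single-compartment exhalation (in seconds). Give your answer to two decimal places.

Flow: 47 L/min ÷ 60 = 0.7833 L/s.
R = (PIP − Pplat)/V̇ = (27.4 − 5.1) / 0.7833 = 22.3/0.7833 = 28.469 cmH2O·s/L.
C = Vt/(Pplat − PEEP) = 410.0 / (5.1 − 0) = 410.0/5.1 = 80.392 mL/cmH2O.
τ = R × C = 28.469 × 0.08039 L/cmH2O = 2.289 s.
t = −τ·ln(1 − 0.99) = −2.289·ln(0.01) = 10.541 s.

10.54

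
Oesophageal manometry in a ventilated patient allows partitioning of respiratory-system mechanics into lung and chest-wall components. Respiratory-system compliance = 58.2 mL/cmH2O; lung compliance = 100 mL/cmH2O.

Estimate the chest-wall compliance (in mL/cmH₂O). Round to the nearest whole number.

139

1/Ccw = 1/Crs − 1/CL.
1/Ccw = 1/58.2 − 1/100 = 0.007182.
Ccw = 139.24 mL/cmH2O.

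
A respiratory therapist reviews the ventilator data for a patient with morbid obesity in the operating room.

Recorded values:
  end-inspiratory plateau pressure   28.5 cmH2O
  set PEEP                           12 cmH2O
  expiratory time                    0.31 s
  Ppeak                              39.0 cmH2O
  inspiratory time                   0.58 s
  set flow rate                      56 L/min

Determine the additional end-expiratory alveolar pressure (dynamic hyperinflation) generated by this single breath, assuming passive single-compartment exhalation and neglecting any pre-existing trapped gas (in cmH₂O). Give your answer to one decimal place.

Flow: 56 L/min ÷ 60 = 0.9333 L/s.
Vt = flow × Ti = 0.9333 L/s × 0.58 s × 1000 mL/L = 541.31 mL.
R = (PIP − Pplat)/V̇ = (39.0 − 28.5) / 0.9333 = 10.5/0.9333 = 11.25 cmH2O·s/L.
C = Vt/(Pplat − PEEP) = 541.31 / (28.5 − 12) = 541.31/16.5 = 32.807 mL/cmH2O.
τ = R × C = 11.25 × 0.03281 L/cmH2O = 0.3691 s.
Fraction remaining = e^(−Te/τ) = e^(−0.31/0.3691) = 0.4318; trapped volume = 541.31 × 0.4318 = 233.74 mL.
Additional alveolar pressure from trapping ≈ V_trapped / C = 233.74 / 32.807 = 7.125 cmH2O.

7.1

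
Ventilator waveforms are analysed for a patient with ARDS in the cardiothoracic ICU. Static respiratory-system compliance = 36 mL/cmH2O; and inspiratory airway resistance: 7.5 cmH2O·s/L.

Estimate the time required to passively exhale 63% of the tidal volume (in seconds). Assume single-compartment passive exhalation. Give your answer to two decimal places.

0.27

τ = R × C = 7.5 × 36 mL/cmH2O = 7.5 × 0.036 L/cmH2O = 0.27 s.
Exhaled fraction f = 1 − e^(−t/τ) → t = −τ·ln(1 − f) = −0.27·ln(0.37) = 0.2684 s.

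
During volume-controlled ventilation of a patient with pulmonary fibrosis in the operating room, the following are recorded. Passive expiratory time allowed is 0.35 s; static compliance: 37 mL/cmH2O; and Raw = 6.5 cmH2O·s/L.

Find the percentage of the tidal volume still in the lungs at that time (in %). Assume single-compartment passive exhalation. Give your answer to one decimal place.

τ = R × C = 6.5 × 37 mL/cmH2O = 6.5 × 0.037 L/cmH2O = 0.2405 s.
Passive exhalation: V(t)/V₀ = e^(−t/τ) = e^(−0.35/0.2405) = 0.2333.
Fraction remaining = 0.2333 → 23.33%.

23.3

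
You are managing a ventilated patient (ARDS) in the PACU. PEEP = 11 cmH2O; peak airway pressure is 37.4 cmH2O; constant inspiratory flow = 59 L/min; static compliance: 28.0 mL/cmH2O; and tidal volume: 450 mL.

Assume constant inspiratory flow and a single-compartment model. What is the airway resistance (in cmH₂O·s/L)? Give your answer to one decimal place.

10.5

Flow: 59 L/min ÷ 60 = 0.9833 L/s.
Equation of motion (constant flow): PIP = Vt/C + R·V̇ + PEEP.
R·V̇ = PIP − Vt/C − PEEP = 37.4 − 450/28.0 − 11 = 37.4 − 16.071 − 11 = 10.329 cmH2O.
R = 10.329 / 0.9833 = 10.504 cmH2O·s/L.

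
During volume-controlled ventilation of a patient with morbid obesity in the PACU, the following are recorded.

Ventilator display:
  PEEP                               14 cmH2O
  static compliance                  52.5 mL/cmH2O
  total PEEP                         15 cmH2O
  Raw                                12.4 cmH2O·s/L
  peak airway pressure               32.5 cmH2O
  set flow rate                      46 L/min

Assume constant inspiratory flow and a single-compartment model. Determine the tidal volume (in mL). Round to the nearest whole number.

420

Flow: 46 L/min ÷ 60 = 0.7667 L/s.
Total PEEP = 15 cmH2O (set 14 + intrinsic 1); this is the baseline alveolar pressure.
Equation of motion (constant flow): PIP = Vt/C + R·V̇ + PEEP.
Vt/C = PIP − R·V̇ − PEEP = 32.5 − 9.507 − 15 = 7.993 cmH2O.
Vt = C × 7.993 = 52.5 × 7.993 = 419.63 mL.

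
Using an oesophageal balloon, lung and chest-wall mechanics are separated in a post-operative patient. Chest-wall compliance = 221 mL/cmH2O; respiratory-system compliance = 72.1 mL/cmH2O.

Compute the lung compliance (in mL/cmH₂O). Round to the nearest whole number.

107

1/CL = 1/Crs − 1/Ccw.
1/CL = 1/72.1 − 1/221 = 0.009345.
CL = 107.01 mL/cmH2O.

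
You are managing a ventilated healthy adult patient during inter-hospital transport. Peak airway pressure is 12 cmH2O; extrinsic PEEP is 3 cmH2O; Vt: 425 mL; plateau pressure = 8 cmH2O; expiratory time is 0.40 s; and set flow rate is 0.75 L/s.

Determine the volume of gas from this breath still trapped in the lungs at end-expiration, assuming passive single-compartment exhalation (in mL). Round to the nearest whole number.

R = (PIP − Pplat)/V̇ = (12 − 8) / 0.75 = 4.0/0.75 = 5.333 cmH2O·s/L.
C = Vt/(Pplat − PEEP) = 425.0 / (8 − 3) = 425.0/5.0 = 85.0 mL/cmH2O.
τ = R × C = 5.333 × 0.085 L/cmH2O = 0.4533 s.
Fraction remaining = e^(−Te/τ) = e^(−0.40/0.4533) = 0.4138.
Trapped volume = 425.0 × 0.4138 = 175.87 mL.

176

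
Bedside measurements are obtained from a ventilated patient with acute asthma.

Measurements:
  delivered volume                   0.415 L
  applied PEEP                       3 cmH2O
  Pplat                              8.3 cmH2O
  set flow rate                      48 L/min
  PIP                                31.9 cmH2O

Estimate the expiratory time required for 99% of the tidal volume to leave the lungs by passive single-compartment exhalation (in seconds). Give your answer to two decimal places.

Flow: 48 L/min ÷ 60 = 0.8 L/s.
R = (PIP − Pplat)/V̇ = (31.9 − 8.3) / 0.8 = 23.6/0.8 = 29.5 cmH2O·s/L.
C = Vt/(Pplat − PEEP) = 415.0 / (8.3 − 3) = 415.0/5.3 = 78.302 mL/cmH2O.
τ = R × C = 29.5 × 0.0783 L/cmH2O = 2.31 s.
t = −τ·ln(1 − 0.99) = −2.31·ln(0.01) = 10.638 s.

10.64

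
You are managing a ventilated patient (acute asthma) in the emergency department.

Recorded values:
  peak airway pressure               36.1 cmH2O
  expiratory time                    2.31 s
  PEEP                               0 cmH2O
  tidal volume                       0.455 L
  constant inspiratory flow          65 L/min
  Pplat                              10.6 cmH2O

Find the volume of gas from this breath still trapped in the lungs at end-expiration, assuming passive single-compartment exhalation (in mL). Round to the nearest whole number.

Flow: 65 L/min ÷ 60 = 1.0833 L/s.
R = (PIP − Pplat)/V̇ = (36.1 − 10.6) / 1.0833 = 25.5/1.0833 = 23.539 cmH2O·s/L.
C = Vt/(Pplat − PEEP) = 455.0 / (10.6 − 0) = 455.0/10.6 = 42.925 mL/cmH2O.
τ = R × C = 23.539 × 0.04293 L/cmH2O = 1.011 s.
Fraction remaining = e^(−Te/τ) = e^(−2.31/1.011) = 0.1018.
Trapped volume = 455.0 × 0.1018 = 46.319 mL.

46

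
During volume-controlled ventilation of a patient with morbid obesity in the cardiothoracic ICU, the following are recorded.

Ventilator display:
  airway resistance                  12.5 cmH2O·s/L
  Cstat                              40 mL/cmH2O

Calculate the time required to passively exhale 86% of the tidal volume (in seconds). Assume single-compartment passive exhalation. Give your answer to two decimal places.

0.98

τ = R × C = 12.5 × 40 mL/cmH2O = 12.5 × 0.040 L/cmH2O = 0.5 s.
Exhaled fraction f = 1 − e^(−t/τ) → t = −τ·ln(1 − f) = −0.5·ln(0.14) = 0.9831 s.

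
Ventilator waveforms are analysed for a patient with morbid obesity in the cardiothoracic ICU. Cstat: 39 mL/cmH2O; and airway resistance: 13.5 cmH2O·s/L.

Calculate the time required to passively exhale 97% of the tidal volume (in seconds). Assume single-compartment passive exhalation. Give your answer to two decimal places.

τ = R × C = 13.5 × 39 mL/cmH2O = 13.5 × 0.039 L/cmH2O = 0.5265 s.
Exhaled fraction f = 1 − e^(−t/τ) → t = −τ·ln(1 − f) = −0.5265·ln(0.03) = 1.846 s.

1.85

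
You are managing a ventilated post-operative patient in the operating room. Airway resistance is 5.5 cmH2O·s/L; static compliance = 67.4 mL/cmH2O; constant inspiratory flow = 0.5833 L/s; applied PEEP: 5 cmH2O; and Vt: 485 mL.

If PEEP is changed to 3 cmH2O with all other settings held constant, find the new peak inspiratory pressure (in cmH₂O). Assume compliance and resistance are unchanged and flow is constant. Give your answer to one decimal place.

13.4

PIP = Vt/C + R·V̇ + PEEP (constant-flow equation of motion).
Only the baseline term changes: ΔPIP = ΔPEEP = 3 − 5 = -2.0 cmH2O.
Original PIP = 485/67.4 + 5.5×0.5833 + 5 = 15.404 cmH2O; new PIP = 15.404 + (-2.0) = 13.404 cmH2O.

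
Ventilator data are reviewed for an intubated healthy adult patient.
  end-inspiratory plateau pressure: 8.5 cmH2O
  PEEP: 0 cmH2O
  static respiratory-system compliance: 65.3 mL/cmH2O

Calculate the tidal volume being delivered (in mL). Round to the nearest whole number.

Vt = Cstat × (Pplat − PEEP) = 65.3 × (8.5 − 0) = 65.3 × 8.5 = 555.05 mL.

555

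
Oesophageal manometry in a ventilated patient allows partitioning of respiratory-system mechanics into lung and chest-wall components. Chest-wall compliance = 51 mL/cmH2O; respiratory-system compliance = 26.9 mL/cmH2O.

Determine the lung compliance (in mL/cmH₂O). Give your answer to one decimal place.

1/CL = 1/Crs − 1/Ccw.
1/CL = 1/26.9 − 1/51 = 0.01757.
CL = 56.915 mL/cmH2O.

56.9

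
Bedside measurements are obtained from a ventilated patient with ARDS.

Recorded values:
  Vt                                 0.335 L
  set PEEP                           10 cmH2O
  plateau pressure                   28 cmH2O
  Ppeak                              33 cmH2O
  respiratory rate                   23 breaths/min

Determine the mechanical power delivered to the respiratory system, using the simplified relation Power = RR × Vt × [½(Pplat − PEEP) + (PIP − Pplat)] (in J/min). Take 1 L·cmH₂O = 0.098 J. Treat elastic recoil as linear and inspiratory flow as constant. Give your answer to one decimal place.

10.6

Per-breath work = Vt × [½(Pplat−PEEP) + (PIP−Pplat)] = 0.335 × [0.5×18.0 + 5.0] = 0.335 × 14.0 = 4.69 L·cmH2O.
Power = 23 × 4.69 = 107.87 L·cmH2O/min.
× 0.098 J/(L·cmH2O) → 10.571 J/min.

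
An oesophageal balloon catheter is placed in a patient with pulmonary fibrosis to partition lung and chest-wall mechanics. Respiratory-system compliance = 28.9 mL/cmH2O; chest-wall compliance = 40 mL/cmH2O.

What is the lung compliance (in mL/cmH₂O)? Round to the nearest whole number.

1/CL = 1/Crs − 1/Ccw.
1/CL = 1/28.9 − 1/40 = 0.009602.
CL = 104.14 mL/cmH2O.

104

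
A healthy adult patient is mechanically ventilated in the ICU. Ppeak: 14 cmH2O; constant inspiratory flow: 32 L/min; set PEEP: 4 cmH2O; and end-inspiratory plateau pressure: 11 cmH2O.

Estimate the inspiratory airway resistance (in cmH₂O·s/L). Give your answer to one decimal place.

5.6

Flow: 32 L/min ÷ 60 = 0.5333 L/s.
Raw = (PIP − Pplat) / flow = (14 − 11) / 0.5333 = 3.0 / 0.5333 = 5.625 cmH2O·s/L.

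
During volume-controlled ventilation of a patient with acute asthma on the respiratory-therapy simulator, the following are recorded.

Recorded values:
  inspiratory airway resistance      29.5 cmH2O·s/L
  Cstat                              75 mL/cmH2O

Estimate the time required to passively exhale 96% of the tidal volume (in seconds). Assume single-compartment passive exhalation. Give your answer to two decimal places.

τ = R × C = 29.5 × 75 mL/cmH2O = 29.5 × 0.075 L/cmH2O = 2.213 s.
Exhaled fraction f = 1 − e^(−t/τ) → t = −τ·ln(1 − f) = −2.213·ln(0.04) = 7.123 s.

7.12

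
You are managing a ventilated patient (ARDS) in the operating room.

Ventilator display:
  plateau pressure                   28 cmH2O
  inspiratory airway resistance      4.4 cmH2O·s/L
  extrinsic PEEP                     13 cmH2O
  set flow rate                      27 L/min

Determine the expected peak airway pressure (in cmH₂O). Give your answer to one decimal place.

30.0

Flow: 27 L/min ÷ 60 = 0.45 L/s.
PIP = Pplat + Raw × flow = 28 + 4.4 × 0.45 = 28 + 1.98 = 29.98 cmH2O.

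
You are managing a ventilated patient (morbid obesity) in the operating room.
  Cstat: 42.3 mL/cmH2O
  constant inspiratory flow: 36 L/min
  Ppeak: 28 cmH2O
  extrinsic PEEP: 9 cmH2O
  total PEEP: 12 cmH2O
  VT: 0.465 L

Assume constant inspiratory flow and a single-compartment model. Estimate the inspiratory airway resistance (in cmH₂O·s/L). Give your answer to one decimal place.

8.3

Flow: 36 L/min ÷ 60 = 0.6 L/s.
Total PEEP = 12 cmH2O (set 9 + intrinsic 3); this is the baseline alveolar pressure.
Equation of motion (constant flow): PIP = Vt/C + R·V̇ + PEEP.
R·V̇ = PIP − Vt/C − PEEP = 28 − 465/42.3 − 12 = 28 − 10.993 − 12 = 5.007 cmH2O.
R = 5.007 / 0.6 = 8.345 cmH2O·s/L.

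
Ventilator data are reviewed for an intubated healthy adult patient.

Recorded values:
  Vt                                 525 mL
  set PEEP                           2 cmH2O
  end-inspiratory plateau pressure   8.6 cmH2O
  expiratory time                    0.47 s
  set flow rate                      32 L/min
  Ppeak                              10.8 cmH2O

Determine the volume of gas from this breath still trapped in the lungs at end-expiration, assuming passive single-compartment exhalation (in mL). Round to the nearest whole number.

125

Flow: 32 L/min ÷ 60 = 0.5333 L/s.
R = (PIP − Pplat)/V̇ = (10.8 − 8.6) / 0.5333 = 2.2/0.5333 = 4.125 cmH2O·s/L.
C = Vt/(Pplat − PEEP) = 525.0 / (8.6 − 2) = 525.0/6.6 = 79.545 mL/cmH2O.
τ = R × C = 4.125 × 0.07955 L/cmH2O = 0.3281 s.
Fraction remaining = e^(−Te/τ) = e^(−0.47/0.3281) = 0.2387.
Trapped volume = 525.0 × 0.2387 = 125.32 mL.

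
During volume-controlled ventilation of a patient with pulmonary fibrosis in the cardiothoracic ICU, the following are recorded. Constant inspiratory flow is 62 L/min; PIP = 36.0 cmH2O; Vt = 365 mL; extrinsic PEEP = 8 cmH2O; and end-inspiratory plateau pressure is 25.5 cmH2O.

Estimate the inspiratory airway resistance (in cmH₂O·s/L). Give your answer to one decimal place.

10.2

Flow: 62 L/min ÷ 60 = 1.0333 L/s.
Raw = (PIP − Pplat) / flow = (36.0 − 25.5) / 1.0333 = 10.5 / 1.0333 = 10.162 cmH2O·s/L.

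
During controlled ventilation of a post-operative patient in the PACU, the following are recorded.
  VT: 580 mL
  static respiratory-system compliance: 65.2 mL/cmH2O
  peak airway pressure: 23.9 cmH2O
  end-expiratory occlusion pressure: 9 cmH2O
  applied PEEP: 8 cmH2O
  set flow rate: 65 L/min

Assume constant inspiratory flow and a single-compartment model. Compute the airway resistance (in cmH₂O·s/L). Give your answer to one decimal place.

5.5

Flow: 65 L/min ÷ 60 = 1.0833 L/s.
Total PEEP = 9 cmH2O (set 8 + intrinsic 1); this is the baseline alveolar pressure.
Equation of motion (constant flow): PIP = Vt/C + R·V̇ + PEEP.
R·V̇ = PIP − Vt/C − PEEP = 23.9 − 580/65.2 − 9 = 23.9 − 8.896 − 9 = 6.004 cmH2O.
R = 6.004 / 1.0833 = 5.542 cmH2O·s/L.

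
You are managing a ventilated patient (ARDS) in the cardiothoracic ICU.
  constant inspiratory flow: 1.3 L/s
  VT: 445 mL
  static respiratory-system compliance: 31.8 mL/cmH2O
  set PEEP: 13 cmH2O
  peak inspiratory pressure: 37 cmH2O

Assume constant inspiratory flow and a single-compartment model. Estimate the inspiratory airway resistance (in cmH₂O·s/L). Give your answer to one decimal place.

Equation of motion (constant flow): PIP = Vt/C + R·V̇ + PEEP.
R·V̇ = PIP − Vt/C − PEEP = 37 − 445/31.8 − 13 = 37 − 13.994 − 13 = 10.006 cmH2O.
R = 10.006 / 1.3 = 7.697 cmH2O·s/L.

7.7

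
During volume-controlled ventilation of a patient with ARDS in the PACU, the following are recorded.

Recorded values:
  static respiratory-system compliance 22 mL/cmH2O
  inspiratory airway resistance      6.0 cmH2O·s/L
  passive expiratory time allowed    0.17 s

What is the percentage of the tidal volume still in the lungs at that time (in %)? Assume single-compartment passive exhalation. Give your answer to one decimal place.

τ = R × C = 6.0 × 22 mL/cmH2O = 6.0 × 0.022 L/cmH2O = 0.132 s.
Passive exhalation: V(t)/V₀ = e^(−t/τ) = e^(−0.17/0.132) = 0.2759.
Fraction remaining = 0.2759 → 27.59%.

27.6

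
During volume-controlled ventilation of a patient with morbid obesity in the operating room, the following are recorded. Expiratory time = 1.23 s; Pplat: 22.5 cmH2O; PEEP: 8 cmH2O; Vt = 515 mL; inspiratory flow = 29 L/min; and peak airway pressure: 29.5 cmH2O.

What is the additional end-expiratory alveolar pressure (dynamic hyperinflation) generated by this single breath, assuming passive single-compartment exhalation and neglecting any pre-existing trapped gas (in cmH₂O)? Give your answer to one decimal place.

Flow: 29 L/min ÷ 60 = 0.4833 L/s.
R = (PIP − Pplat)/V̇ = (29.5 − 22.5) / 0.4833 = 7.0/0.4833 = 14.484 cmH2O·s/L.
C = Vt/(Pplat − PEEP) = 515.0 / (22.5 − 8) = 515.0/14.5 = 35.517 mL/cmH2O.
τ = R × C = 14.484 × 0.03552 L/cmH2O = 0.5145 s.
Fraction remaining = e^(−Te/τ) = e^(−1.23/0.5145) = 0.09157; trapped volume = 515.0 × 0.09157 = 47.159 mL.
Additional alveolar pressure from trapping ≈ V_trapped / C = 47.159 / 35.517 = 1.328 cmH2O.

1.3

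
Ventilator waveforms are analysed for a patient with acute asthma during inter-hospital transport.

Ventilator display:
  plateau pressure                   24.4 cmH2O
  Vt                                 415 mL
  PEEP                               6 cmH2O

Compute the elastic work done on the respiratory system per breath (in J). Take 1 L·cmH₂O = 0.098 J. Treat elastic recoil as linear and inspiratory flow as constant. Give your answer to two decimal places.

Elastic work ≈ ½ × (Pplat − PEEP) × Vt = 0.5 × (24.4 − 6) × 0.415 L = 0.5 × 18.4 × 0.415 = 3.818 L·cmH2O.
× 0.098 J/(L·cmH2O) → 0.3742 J.

0.37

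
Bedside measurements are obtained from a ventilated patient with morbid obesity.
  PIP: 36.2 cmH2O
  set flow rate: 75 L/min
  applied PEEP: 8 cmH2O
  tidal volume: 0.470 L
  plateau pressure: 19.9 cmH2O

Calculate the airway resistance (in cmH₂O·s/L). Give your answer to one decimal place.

13.0

Flow: 75 L/min ÷ 60 = 1.25 L/s.
Raw = (PIP − Pplat) / flow = (36.2 − 19.9) / 1.25 = 16.3 / 1.25 = 13.04 cmH2O·s/L.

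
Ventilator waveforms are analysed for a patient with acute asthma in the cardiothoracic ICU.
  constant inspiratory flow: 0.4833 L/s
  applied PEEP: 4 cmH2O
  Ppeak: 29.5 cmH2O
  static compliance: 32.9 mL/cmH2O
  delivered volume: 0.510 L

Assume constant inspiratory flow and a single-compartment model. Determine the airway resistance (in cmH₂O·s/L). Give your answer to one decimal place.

Equation of motion (constant flow): PIP = Vt/C + R·V̇ + PEEP.
R·V̇ = PIP − Vt/C − PEEP = 29.5 − 510/32.9 − 4 = 29.5 − 15.502 − 4 = 9.998 cmH2O.
R = 9.998 / 0.4833 = 20.687 cmH2O·s/L.

20.7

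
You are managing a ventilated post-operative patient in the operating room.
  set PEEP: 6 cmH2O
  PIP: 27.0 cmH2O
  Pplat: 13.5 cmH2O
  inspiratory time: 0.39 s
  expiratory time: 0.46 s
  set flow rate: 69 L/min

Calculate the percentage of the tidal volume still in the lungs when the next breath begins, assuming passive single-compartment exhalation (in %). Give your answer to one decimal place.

Flow: 69 L/min ÷ 60 = 1.15 L/s.
Vt = flow × Ti = 1.15 L/s × 0.39 s × 1000 mL/L = 448.5 mL.
R = (PIP − Pplat)/V̇ = (27.0 − 13.5) / 1.15 = 13.5/1.15 = 11.739 cmH2O·s/L.
C = Vt/(Pplat − PEEP) = 448.5 / (13.5 − 6) = 448.5/7.5 = 59.8 mL/cmH2O.
τ = R × C = 11.739 × 0.0598 L/cmH2O = 0.702 s.
Fraction remaining at end-expiration = e^(−Te/τ) = e^(−0.46/0.702) = 0.5193 → 51.93%.

51.9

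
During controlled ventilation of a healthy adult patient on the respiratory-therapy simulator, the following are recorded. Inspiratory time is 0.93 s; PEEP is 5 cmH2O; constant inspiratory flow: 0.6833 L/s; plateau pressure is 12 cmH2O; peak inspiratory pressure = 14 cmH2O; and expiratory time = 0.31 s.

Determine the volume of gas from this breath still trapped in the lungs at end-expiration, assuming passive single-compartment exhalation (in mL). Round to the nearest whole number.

198

Vt = flow × Ti = 0.6833 L/s × 0.93 s × 1000 mL/L = 635.47 mL.
R = (PIP − Pplat)/V̇ = (14 − 12) / 0.6833 = 2.0/0.6833 = 2.927 cmH2O·s/L.
C = Vt/(Pplat − PEEP) = 635.47 / (12 − 5) = 635.47/7.0 = 90.781 mL/cmH2O.
τ = R × C = 2.927 × 0.09078 L/cmH2O = 0.2657 s.
Fraction remaining = e^(−Te/τ) = e^(−0.31/0.2657) = 0.3114.
Trapped volume = 635.47 × 0.3114 = 197.89 mL.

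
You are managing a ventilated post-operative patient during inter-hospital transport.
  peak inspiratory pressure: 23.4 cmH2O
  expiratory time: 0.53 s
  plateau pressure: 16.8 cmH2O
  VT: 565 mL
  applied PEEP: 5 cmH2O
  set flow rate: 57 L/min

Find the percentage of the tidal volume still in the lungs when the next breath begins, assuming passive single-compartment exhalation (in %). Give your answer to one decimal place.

20.3

Flow: 57 L/min ÷ 60 = 0.95 L/s.
R = (PIP − Pplat)/V̇ = (23.4 − 16.8) / 0.95 = 6.6/0.95 = 6.947 cmH2O·s/L.
C = Vt/(Pplat − PEEP) = 565.0 / (16.8 − 5) = 565.0/11.8 = 47.881 mL/cmH2O.
τ = R × C = 6.947 × 0.04788 L/cmH2O = 0.3326 s.
Fraction remaining at end-expiration = e^(−Te/τ) = e^(−0.53/0.3326) = 0.2032 → 20.32%.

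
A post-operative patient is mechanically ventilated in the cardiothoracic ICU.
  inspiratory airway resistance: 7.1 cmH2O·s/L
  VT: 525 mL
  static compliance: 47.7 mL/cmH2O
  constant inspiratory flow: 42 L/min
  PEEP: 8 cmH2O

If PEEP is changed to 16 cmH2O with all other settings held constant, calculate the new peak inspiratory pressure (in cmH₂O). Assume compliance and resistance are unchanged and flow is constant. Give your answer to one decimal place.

Flow: 42 L/min ÷ 60 = 0.7 L/s.
PIP = Vt/C + R·V̇ + PEEP (constant-flow equation of motion).
Only the baseline term changes: ΔPIP = ΔPEEP = 16 − 8 = 8.0 cmH2O.
Original PIP = 525/47.7 + 7.1×0.7 + 8 = 23.976 cmH2O; new PIP = 23.976 + (8.0) = 31.976 cmH2O.

32.0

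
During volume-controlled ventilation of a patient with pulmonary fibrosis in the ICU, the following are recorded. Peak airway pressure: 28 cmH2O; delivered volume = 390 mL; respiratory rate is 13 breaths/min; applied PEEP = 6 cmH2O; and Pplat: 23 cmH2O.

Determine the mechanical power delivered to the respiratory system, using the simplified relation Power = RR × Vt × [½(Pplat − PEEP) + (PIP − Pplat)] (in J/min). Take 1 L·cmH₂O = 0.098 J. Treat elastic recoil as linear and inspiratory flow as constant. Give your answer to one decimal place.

Per-breath work = Vt × [½(Pplat−PEEP) + (PIP−Pplat)] = 0.390 × [0.5×17.0 + 5.0] = 0.390 × 13.5 = 5.265 L·cmH2O.
Power = 13 × 5.265 = 68.445 L·cmH2O/min.
× 0.098 J/(L·cmH2O) → 6.708 J/min.

6.7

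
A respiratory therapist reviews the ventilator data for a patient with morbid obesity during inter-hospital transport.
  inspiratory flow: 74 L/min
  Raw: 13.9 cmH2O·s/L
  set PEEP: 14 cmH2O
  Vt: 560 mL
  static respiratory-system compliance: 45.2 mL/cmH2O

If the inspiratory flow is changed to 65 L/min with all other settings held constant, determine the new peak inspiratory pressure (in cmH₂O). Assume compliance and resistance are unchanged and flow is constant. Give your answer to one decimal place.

Flow: 74 L/min ÷ 60 = 1.2333 L/s.
New flow: 65 L/min ÷ 60 = 1.0833 L/s.
PIP = Vt/C + R·V̇ + PEEP (constant-flow equation of motion).
Only the resistive term changes: ΔPIP = R × ΔV̇ = 13.9 × (1.0833 − 1.2333) = 13.9 × -0.15 = -2.085 cmH2O.
Original PIP = 560/45.2 + 13.9×1.2333 + 14 = 43.532 cmH2O; new PIP = 43.532 + (-2.085) = 41.447 cmH2O.

41.4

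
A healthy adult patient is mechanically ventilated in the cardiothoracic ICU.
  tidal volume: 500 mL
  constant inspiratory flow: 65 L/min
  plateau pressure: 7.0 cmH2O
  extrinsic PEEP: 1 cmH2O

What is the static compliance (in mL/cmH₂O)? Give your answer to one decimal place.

83.3

Cstat = Vt / (Pplat − PEEP) = 500 / (7.0 − 1) = 500 / 6.0 = 83.333 mL/cmH2O.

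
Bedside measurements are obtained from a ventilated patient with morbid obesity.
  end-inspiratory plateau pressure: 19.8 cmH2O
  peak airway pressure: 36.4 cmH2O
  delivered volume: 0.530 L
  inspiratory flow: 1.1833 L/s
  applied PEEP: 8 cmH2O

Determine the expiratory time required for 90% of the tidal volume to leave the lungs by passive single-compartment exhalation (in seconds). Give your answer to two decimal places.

1.45

R = (PIP − Pplat)/V̇ = (36.4 − 19.8) / 1.1833 = 16.6/1.1833 = 14.029 cmH2O·s/L.
C = Vt/(Pplat − PEEP) = 530.0 / (19.8 − 8) = 530.0/11.8 = 44.915 mL/cmH2O.
τ = R × C = 14.029 × 0.04492 L/cmH2O = 0.6302 s.
t = −τ·ln(1 − 0.90) = −0.6302·ln(0.1) = 1.451 s.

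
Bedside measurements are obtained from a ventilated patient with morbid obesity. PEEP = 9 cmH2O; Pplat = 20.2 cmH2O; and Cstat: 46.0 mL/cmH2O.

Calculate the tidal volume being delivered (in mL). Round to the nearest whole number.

Vt = Cstat × (Pplat − PEEP) = 46.0 × (20.2 − 9) = 46.0 × 11.2 = 515.2 mL.

515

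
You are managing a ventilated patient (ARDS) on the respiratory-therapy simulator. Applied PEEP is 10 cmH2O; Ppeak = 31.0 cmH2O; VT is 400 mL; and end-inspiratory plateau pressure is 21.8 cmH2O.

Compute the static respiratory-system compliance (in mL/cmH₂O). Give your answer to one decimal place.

Cstat = Vt / (Pplat − PEEP) = 400 / (21.8 − 10) = 400 / 11.8 = 33.898 mL/cmH2O.

33.9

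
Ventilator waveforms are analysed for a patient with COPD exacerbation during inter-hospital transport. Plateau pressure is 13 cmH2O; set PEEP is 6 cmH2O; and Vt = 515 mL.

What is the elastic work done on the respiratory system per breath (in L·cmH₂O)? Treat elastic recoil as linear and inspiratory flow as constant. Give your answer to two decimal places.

Elastic work ≈ ½ × (Pplat − PEEP) × Vt = 0.5 × (13 − 6) × 0.515 L = 0.5 × 7.0 × 0.515 = 1.803 L·cmH2O.

1.80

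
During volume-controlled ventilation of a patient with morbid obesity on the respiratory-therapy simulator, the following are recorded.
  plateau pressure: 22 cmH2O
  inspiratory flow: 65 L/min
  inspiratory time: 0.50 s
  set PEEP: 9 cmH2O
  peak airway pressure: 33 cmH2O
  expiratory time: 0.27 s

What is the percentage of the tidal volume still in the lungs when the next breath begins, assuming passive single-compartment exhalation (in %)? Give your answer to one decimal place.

Flow: 65 L/min ÷ 60 = 1.0833 L/s.
Vt = flow × Ti = 1.0833 L/s × 0.50 s × 1000 mL/L = 541.65 mL.
R = (PIP − Pplat)/V̇ = (33 − 22) / 1.0833 = 11.0/1.0833 = 10.154 cmH2O·s/L.
C = Vt/(Pplat − PEEP) = 541.65 / (22 − 9) = 541.65/13.0 = 41.665 mL/cmH2O.
τ = R × C = 10.154 × 0.04167 L/cmH2O = 0.4231 s.
Fraction remaining at end-expiration = e^(−Te/τ) = e^(−0.27/0.4231) = 0.5283 → 52.83%.

52.8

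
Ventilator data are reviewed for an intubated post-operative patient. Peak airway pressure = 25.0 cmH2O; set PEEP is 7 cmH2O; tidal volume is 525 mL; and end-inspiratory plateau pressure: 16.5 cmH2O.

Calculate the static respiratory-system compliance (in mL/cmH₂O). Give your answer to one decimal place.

Cstat = Vt / (Pplat − PEEP) = 525 / (16.5 − 7) = 525 / 9.5 = 55.263 mL/cmH2O.

55.3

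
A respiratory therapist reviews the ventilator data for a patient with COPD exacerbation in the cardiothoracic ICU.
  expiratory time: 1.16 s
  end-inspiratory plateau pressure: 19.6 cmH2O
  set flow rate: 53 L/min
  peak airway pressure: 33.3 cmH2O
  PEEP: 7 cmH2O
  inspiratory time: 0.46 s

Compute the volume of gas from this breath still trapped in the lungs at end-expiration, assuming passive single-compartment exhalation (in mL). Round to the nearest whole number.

Flow: 53 L/min ÷ 60 = 0.8833 L/s.
Vt = flow × Ti = 0.8833 L/s × 0.46 s × 1000 mL/L = 406.32 mL.
R = (PIP − Pplat)/V̇ = (33.3 − 19.6) / 0.8833 = 13.7/0.8833 = 15.51 cmH2O·s/L.
C = Vt/(Pplat − PEEP) = 406.32 / (19.6 − 7) = 406.32/12.6 = 32.248 mL/cmH2O.
τ = R × C = 15.51 × 0.03225 L/cmH2O = 0.5002 s.
Fraction remaining = e^(−Te/τ) = e^(−1.16/0.5002) = 0.09836.
Trapped volume = 406.32 × 0.09836 = 39.966 mL.

40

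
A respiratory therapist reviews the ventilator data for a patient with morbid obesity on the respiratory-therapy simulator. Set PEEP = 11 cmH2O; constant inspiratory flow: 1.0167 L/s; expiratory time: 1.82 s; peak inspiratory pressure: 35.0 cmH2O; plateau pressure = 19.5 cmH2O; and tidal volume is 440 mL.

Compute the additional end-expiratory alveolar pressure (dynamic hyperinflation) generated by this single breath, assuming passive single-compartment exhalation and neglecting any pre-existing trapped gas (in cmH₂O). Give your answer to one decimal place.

0.8

R = (PIP − Pplat)/V̇ = (35.0 − 19.5) / 1.0167 = 15.5/1.0167 = 15.245 cmH2O·s/L.
C = Vt/(Pplat − PEEP) = 440.0 / (19.5 − 11) = 440.0/8.5 = 51.765 mL/cmH2O.
τ = R × C = 15.245 × 0.05177 L/cmH2O = 0.7892 s.
Fraction remaining = e^(−Te/τ) = e^(−1.82/0.7892) = 0.09965; trapped volume = 440.0 × 0.09965 = 43.846 mL.
Additional alveolar pressure from trapping ≈ V_trapped / C = 43.846 / 51.765 = 0.847 cmH2O.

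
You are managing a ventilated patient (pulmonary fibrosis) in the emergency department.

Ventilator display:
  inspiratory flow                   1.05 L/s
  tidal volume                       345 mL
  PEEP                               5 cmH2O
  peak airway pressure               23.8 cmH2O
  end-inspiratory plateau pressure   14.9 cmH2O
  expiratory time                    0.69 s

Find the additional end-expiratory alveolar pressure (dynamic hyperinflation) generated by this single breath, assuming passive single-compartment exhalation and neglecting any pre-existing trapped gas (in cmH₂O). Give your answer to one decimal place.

R = (PIP − Pplat)/V̇ = (23.8 − 14.9) / 1.05 = 8.9/1.05 = 8.476 cmH2O·s/L.
C = Vt/(Pplat − PEEP) = 345.0 / (14.9 − 5) = 345.0/9.9 = 34.848 mL/cmH2O.
τ = R × C = 8.476 × 0.03485 L/cmH2O = 0.2954 s.
Fraction remaining = e^(−Te/τ) = e^(−0.69/0.2954) = 0.09673; trapped volume = 345.0 × 0.09673 = 33.372 mL.
Additional alveolar pressure from trapping ≈ V_trapped / C = 33.372 / 34.848 = 0.9576 cmH2O.

1.0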